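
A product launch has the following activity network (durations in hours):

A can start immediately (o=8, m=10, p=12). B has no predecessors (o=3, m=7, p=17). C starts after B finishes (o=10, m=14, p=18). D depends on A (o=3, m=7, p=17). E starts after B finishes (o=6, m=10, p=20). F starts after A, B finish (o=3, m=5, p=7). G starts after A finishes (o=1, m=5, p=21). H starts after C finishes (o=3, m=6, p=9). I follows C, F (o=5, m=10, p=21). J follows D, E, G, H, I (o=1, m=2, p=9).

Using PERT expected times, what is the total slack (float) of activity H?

te_A = (8 + 4·10 + 12)/6 = 60/6 = 10
te_B = (3 + 4·7 + 17)/6 = 48/6 = 8
te_C = (10 + 4·14 + 18)/6 = 84/6 = 14
te_D = (3 + 4·7 + 17)/6 = 48/6 = 8
te_E = (6 + 4·10 + 20)/6 = 66/6 = 11
te_F = (3 + 4·5 + 7)/6 = 30/6 = 5
te_G = (1 + 4·5 + 21)/6 = 42/6 = 7
te_H = (3 + 4·6 + 9)/6 = 36/6 = 6
te_I = (5 + 4·10 + 21)/6 = 66/6 = 11
te_J = (1 + 4·2 + 9)/6 = 18/6 = 3

Forward pass:
ES_A = 0; EF_A = 10
ES_B = 0; EF_B = 8
ES_C = 8; EF_C = 8+14 = 22
ES_D = 10; EF_D = 10+8 = 18
ES_E = 8; EF_E = 8+11 = 19
ES_F = max(EF_A=10, EF_B=8) = 10; EF_F = 10+5 = 15
ES_G = 10; EF_G = 10+7 = 17
ES_H = 22; EF_H = 22+6 = 28
ES_I = max(EF_C=22, EF_F=15) = 22; EF_I = 22+11 = 33
ES_J = max(EF_D=18, EF_E=19, EF_G=17, EF_H=28, EF_I=33) = 33; EF_J = 33+3 = 36
Expected project duration μ = 36 hours. Critical path: B → C → I → J.

Backward pass:
LF_J = 36; LS_J = 36−3 = 33
LF_I = LS_J = 33; LS_I = 33−11 = 22
LF_H = LS_J = 33; LS_H = 33−6 = 27
LF_G = LS_J = 33; LS_G = 33−7 = 26
LF_F = LS_I = 22; LS_F = 22−5 = 17
LF_E = LS_J = 33; LS_E = 33−11 = 22
LF_D = LS_J = 33; LS_D = 33−8 = 25
LF_C = min(LS_H=27, LS_I=22) = 22; LS_C = 22−14 = 8
LF_B = min(LS_C=8, LS_E=22, LS_F=17) = 8; LS_B = 8−8 = 0
LF_A = min(LS_D=25, LS_F=17, LS_G=26) = 17; LS_A = 17−10 = 7
Slack_H = LS_H − ES_H = 27 − 22 = 5

5 hours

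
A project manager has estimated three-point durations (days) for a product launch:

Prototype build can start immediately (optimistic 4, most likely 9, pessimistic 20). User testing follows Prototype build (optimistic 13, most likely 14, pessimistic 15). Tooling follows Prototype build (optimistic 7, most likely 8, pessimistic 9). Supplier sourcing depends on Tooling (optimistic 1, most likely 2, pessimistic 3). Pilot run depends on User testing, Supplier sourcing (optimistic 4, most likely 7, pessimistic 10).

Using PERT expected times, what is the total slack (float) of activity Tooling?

te_Prototype build = (4 + 4·9 + 20)/6 = 60/6 = 10
te_User testing = (13 + 4·14 + 15)/6 = 84/6 = 14
te_Tooling = (7 + 4·8 + 9)/6 = 48/6 = 8
te_Supplier sourcing = (1 + 4·2 + 3)/6 = 12/6 = 2
te_Pilot run = (4 + 4·7 + 10)/6 = 42/6 = 7

Forward pass:
ES_Prototype build = 0; EF_Prototype build = 10
ES_User testing = 10; EF_User testing = 10+14 = 24
ES_Tooling = 10; EF_Tooling = 10+8 = 18
ES_Supplier sourcing = 18; EF_Supplier sourcing = 18+2 = 20
ES_Pilot run = max(EF_User testing=24, EF_Supplier sourcing=20) = 24; EF_Pilot run = 24+7 = 31
Expected project duration μ = 31 days. Critical path: Prototype build → User testing → Pilot run.

Backward pass:
LF_Pilot run = 31; LS_Pilot run = 31−7 = 24
LF_Supplier sourcing = LS_Pilot run = 24; LS_Supplier sourcing = 24−2 = 22
LF_Tooling = LS_Supplier sourcing = 22; LS_Tooling = 22−8 = 14
LF_User testing = LS_Pilot run = 24; LS_User testing = 24−14 = 10
LF_Prototype build = min(LS_User testing=10, LS_Tooling=14) = 10; LS_Prototype build = 10−10 = 0
Slack_Tooling = LS_Tooling − ES_Tooling = 14 − 10 = 4

4 days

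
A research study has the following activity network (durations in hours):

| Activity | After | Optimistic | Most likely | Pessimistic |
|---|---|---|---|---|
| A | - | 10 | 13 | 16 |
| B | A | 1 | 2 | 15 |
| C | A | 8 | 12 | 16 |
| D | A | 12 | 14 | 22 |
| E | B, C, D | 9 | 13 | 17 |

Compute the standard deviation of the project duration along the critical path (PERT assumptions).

te_A = (10 + 4·13 + 16)/6 = 78/6 = 13; σ²_A = ((16−10)/6)² = 1.000
te_B = (1 + 4·2 + 15)/6 = 24/6 = 4; σ²_B = ((15−1)/6)² = 5.444
te_C = (8 + 4·12 + 16)/6 = 72/6 = 12; σ²_C = ((16−8)/6)² = 1.778
te_D = (12 + 4·14 + 22)/6 = 90/6 = 15; σ²_D = ((22−12)/6)² = 2.778
te_E = (9 + 4·13 + 17)/6 = 78/6 = 13; σ²_E = ((17−9)/6)² = 1.778

Forward pass:
ES_A = 0; EF_A = 13
ES_B = 13; EF_B = 13+4 = 17
ES_C = 13; EF_C = 13+12 = 25
ES_D = 13; EF_D = 13+15 = 28
ES_E = max(EF_B=17, EF_C=25, EF_D=28) = 28; EF_E = 28+13 = 41
Expected project duration μ = 41 hours. Critical path: A → D → E.

Variance along critical path = 1.000 + 2.778 + 1.778 = 5.556
σ = √5.556 = 2.357 hours

2.36 hours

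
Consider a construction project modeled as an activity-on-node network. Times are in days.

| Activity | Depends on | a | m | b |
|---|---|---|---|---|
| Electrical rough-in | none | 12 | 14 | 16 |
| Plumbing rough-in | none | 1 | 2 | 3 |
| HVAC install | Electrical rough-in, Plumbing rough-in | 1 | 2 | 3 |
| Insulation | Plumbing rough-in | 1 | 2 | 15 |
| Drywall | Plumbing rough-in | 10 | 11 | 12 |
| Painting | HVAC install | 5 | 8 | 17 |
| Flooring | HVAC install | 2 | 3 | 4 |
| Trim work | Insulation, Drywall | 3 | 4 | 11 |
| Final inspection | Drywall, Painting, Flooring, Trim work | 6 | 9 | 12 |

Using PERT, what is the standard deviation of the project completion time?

2.36 days

te_Electrical rough-in = (12 + 4·14 + 16)/6 = 84/6 = 14; σ²_Electrical rough-in = ((16−12)/6)² = 0.444
te_Plumbing rough-in = (1 + 4·2 + 3)/6 = 12/6 = 2; σ²_Plumbing rough-in = ((3−1)/6)² = 0.111
te_HVAC install = (1 + 4·2 + 3)/6 = 12/6 = 2; σ²_HVAC install = ((3−1)/6)² = 0.111
te_Insulation = (1 + 4·2 + 15)/6 = 24/6 = 4; σ²_Insulation = ((15−1)/6)² = 5.444
te_Drywall = (10 + 4·11 + 12)/6 = 66/6 = 11; σ²_Drywall = ((12−10)/6)² = 0.111
te_Painting = (5 + 4·8 + 17)/6 = 54/6 = 9; σ²_Painting = ((17−5)/6)² = 4.000
te_Flooring = (2 + 4·3 + 4)/6 = 18/6 = 3; σ²_Flooring = ((4−2)/6)² = 0.111
te_Trim work = (3 + 4·4 + 11)/6 = 30/6 = 5; σ²_Trim work = ((11−3)/6)² = 1.778
te_Final inspection = (6 + 4·9 + 12)/6 = 54/6 = 9; σ²_Final inspection = ((12−6)/6)² = 1.000

Forward pass:
ES_Electrical rough-in = 0; EF_Electrical rough-in = 14
ES_Plumbing rough-in = 0; EF_Plumbing rough-in = 2
ES_HVAC install = max(EF_Electrical rough-in=14, EF_Plumbing rough-in=2) = 14; EF_HVAC install = 14+2 = 16
ES_Insulation = 2; EF_Insulation = 2+4 = 6
ES_Drywall = 2; EF_Drywall = 2+11 = 13
ES_Painting = 16; EF_Painting = 16+9 = 25
ES_Flooring = 16; EF_Flooring = 16+3 = 19
ES_Trim work = max(EF_Insulation=6, EF_Drywall=13) = 13; EF_Trim work = 13+5 = 18
ES_Final inspection = max(EF_Drywall=13, EF_Painting=25, EF_Flooring=19, EF_Trim work=18) = 25; EF_Final inspection = 25+9 = 34
Expected project duration μ = 34 days. Critical path: Electrical rough-in → HVAC install → Painting → Final inspection.

Variance along critical path = 0.444 + 0.111 + 4.000 + 1.000 = 5.556
σ = √5.556 = 2.357 days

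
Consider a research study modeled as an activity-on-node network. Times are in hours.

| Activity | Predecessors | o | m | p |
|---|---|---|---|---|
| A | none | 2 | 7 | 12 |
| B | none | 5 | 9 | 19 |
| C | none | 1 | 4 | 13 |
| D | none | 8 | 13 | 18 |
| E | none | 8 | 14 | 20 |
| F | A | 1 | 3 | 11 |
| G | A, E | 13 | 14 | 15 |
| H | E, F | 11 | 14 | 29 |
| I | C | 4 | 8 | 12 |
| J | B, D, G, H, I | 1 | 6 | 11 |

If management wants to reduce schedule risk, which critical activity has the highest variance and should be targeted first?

te_A = (2 + 4·7 + 12)/6 = 42/6 = 7; σ²_A = ((12−2)/6)² = 2.778
te_B = (5 + 4·9 + 19)/6 = 60/6 = 10; σ²_B = ((19−5)/6)² = 5.444
te_C = (1 + 4·4 + 13)/6 = 30/6 = 5; σ²_C = ((13−1)/6)² = 4.000
te_D = (8 + 4·13 + 18)/6 = 78/6 = 13; σ²_D = ((18−8)/6)² = 2.778
te_E = (8 + 4·14 + 20)/6 = 84/6 = 14; σ²_E = ((20−8)/6)² = 4.000
te_F = (1 + 4·3 + 11)/6 = 24/6 = 4; σ²_F = ((11−1)/6)² = 2.778
te_G = (13 + 4·14 + 15)/6 = 84/6 = 14; σ²_G = ((15−13)/6)² = 0.111
te_H = (11 + 4·14 + 29)/6 = 96/6 = 16; σ²_H = ((29−11)/6)² = 9.000
te_I = (4 + 4·8 + 12)/6 = 48/6 = 8; σ²_I = ((12−4)/6)² = 1.778
te_J = (1 + 4·6 + 11)/6 = 36/6 = 6; σ²_J = ((11−1)/6)² = 2.778

Forward pass:
ES_A = 0; EF_A = 7
ES_B = 0; EF_B = 10
ES_C = 0; EF_C = 5
ES_D = 0; EF_D = 13
ES_E = 0; EF_E = 14
ES_F = 7; EF_F = 7+4 = 11
ES_G = max(EF_A=7, EF_E=14) = 14; EF_G = 14+14 = 28
ES_H = max(EF_E=14, EF_F=11) = 14; EF_H = 14+16 = 30
ES_I = 5; EF_I = 5+8 = 13
ES_J = max(EF_B=10, EF_D=13, EF_G=28, EF_H=30, EF_I=13) = 30; EF_J = 30+6 = 36
Expected project duration μ = 36 hours. Critical path: E → H → J.

Variances on critical path: σ²_E=4.000, σ²_H=9.000, σ²_J=2.778.
Largest is σ²_H = 9.000.

H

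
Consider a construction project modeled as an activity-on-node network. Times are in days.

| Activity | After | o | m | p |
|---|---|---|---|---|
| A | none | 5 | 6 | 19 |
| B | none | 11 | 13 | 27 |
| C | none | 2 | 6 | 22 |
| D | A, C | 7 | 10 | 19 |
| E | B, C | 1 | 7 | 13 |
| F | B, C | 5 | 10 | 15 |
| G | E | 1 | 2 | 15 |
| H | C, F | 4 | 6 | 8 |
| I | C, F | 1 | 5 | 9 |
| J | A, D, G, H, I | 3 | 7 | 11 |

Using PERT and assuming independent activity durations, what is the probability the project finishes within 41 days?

te_A = (5 + 4·6 + 19)/6 = 48/6 = 8; σ²_A = ((19−5)/6)² = 5.444
te_B = (11 + 4·13 + 27)/6 = 90/6 = 15; σ²_B = ((27−11)/6)² = 7.111
te_C = (2 + 4·6 + 22)/6 = 48/6 = 8; σ²_C = ((22−2)/6)² = 11.111
te_D = (7 + 4·10 + 19)/6 = 66/6 = 11; σ²_D = ((19−7)/6)² = 4.000
te_E = (1 + 4·7 + 13)/6 = 42/6 = 7; σ²_E = ((13−1)/6)² = 4.000
te_F = (5 + 4·10 + 15)/6 = 60/6 = 10; σ²_F = ((15−5)/6)² = 2.778
te_G = (1 + 4·2 + 15)/6 = 24/6 = 4; σ²_G = ((15−1)/6)² = 5.444
te_H = (4 + 4·6 + 8)/6 = 36/6 = 6; σ²_H = ((8−4)/6)² = 0.444
te_I = (1 + 4·5 + 9)/6 = 30/6 = 5; σ²_I = ((9−1)/6)² = 1.778
te_J = (3 + 4·7 + 11)/6 = 42/6 = 7; σ²_J = ((11−3)/6)² = 1.778

Forward pass:
ES_A = 0; EF_A = 8
ES_B = 0; EF_B = 15
ES_C = 0; EF_C = 8
ES_D = max(EF_A=8, EF_C=8) = 8; EF_D = 8+11 = 19
ES_E = max(EF_B=15, EF_C=8) = 15; EF_E = 15+7 = 22
ES_F = max(EF_B=15, EF_C=8) = 15; EF_F = 15+10 = 25
ES_G = 22; EF_G = 22+4 = 26
ES_H = max(EF_C=8, EF_F=25) = 25; EF_H = 25+6 = 31
ES_I = max(EF_C=8, EF_F=25) = 25; EF_I = 25+5 = 30
ES_J = max(EF_A=8, EF_D=19, EF_G=26, EF_H=31, EF_I=30) = 31; EF_J = 31+7 = 38
Expected project duration μ = 38 days. Critical path: B → F → H → J.

Variance along critical path = 7.111 + 2.778 + 0.444 + 1.778 = 12.111; σ = √12.111 = 3.480 days.
Z = (41 − 38) / 3.480 = 0.862
P(T ≤ 41) = Φ(0.862) ≈ 0.806

0.806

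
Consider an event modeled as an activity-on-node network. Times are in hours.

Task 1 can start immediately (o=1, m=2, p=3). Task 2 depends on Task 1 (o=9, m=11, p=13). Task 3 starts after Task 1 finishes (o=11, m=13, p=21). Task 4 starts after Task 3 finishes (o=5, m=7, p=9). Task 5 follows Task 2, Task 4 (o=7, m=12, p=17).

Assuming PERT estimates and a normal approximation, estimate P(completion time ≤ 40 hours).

te_Task 1 = (1 + 4·2 + 3)/6 = 12/6 = 2; σ²_Task 1 = ((3−1)/6)² = 0.111
te_Task 2 = (9 + 4·11 + 13)/6 = 66/6 = 11; σ²_Task 2 = ((13−9)/6)² = 0.444
te_Task 3 = (11 + 4·13 + 21)/6 = 84/6 = 14; σ²_Task 3 = ((21−11)/6)² = 2.778
te_Task 4 = (5 + 4·7 + 9)/6 = 42/6 = 7; σ²_Task 4 = ((9−5)/6)² = 0.444
te_Task 5 = (7 + 4·12 + 17)/6 = 72/6 = 12; σ²_Task 5 = ((17−7)/6)² = 2.778

Forward pass:
ES_Task 1 = 0; EF_Task 1 = 2
ES_Task 2 = 2; EF_Task 2 = 2+11 = 13
ES_Task 3 = 2; EF_Task 3 = 2+14 = 16
ES_Task 4 = 16; EF_Task 4 = 16+7 = 23
ES_Task 5 = max(EF_Task 2=13, EF_Task 4=23) = 23; EF_Task 5 = 23+12 = 35
Expected project duration μ = 35 hours. Critical path: Task 1 → Task 3 → Task 4 → Task 5.

Variance along critical path = 0.111 + 2.778 + 0.444 + 2.778 = 6.111; σ = √6.111 = 2.472 hours.
Z = (40 − 35) / 2.472 = 2.023
P(T ≤ 40) = Φ(2.023) ≈ 0.978

0.978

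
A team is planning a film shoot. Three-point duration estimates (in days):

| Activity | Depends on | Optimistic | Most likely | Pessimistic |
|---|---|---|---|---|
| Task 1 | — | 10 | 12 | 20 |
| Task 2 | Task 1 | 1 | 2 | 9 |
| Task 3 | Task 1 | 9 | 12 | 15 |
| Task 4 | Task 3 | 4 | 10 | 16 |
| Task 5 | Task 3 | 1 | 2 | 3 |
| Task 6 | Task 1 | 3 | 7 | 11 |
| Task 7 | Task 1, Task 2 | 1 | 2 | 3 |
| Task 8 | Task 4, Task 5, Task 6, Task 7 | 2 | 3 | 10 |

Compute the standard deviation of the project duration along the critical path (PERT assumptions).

te_Task 1 = (10 + 4·12 + 20)/6 = 78/6 = 13; σ²_Task 1 = ((20−10)/6)² = 2.778
te_Task 2 = (1 + 4·2 + 9)/6 = 18/6 = 3; σ²_Task 2 = ((9−1)/6)² = 1.778
te_Task 3 = (9 + 4·12 + 15)/6 = 72/6 = 12; σ²_Task 3 = ((15−9)/6)² = 1.000
te_Task 4 = (4 + 4·10 + 16)/6 = 60/6 = 10; σ²_Task 4 = ((16−4)/6)² = 4.000
te_Task 5 = (1 + 4·2 + 3)/6 = 12/6 = 2; σ²_Task 5 = ((3−1)/6)² = 0.111
te_Task 6 = (3 + 4·7 + 11)/6 = 42/6 = 7; σ²_Task 6 = ((11−3)/6)² = 1.778
te_Task 7 = (1 + 4·2 + 3)/6 = 12/6 = 2; σ²_Task 7 = ((3−1)/6)² = 0.111
te_Task 8 = (2 + 4·3 + 10)/6 = 24/6 = 4; σ²_Task 8 = ((10−2)/6)² = 1.778

Forward pass:
ES_Task 1 = 0; EF_Task 1 = 13
ES_Task 2 = 13; EF_Task 2 = 13+3 = 16
ES_Task 3 = 13; EF_Task 3 = 13+12 = 25
ES_Task 4 = 25; EF_Task 4 = 25+10 = 35
ES_Task 5 = 25; EF_Task 5 = 25+2 = 27
ES_Task 6 = 13; EF_Task 6 = 13+7 = 20
ES_Task 7 = max(EF_Task 1=13, EF_Task 2=16) = 16; EF_Task 7 = 16+2 = 18
ES_Task 8 = max(EF_Task 4=35, EF_Task 5=27, EF_Task 6=20, EF_Task 7=18) = 35; EF_Task 8 = 35+4 = 39
Expected project duration μ = 39 days. Critical path: Task 1 → Task 3 → Task 4 → Task 8.

Variance along critical path = 2.778 + 1.000 + 4.000 + 1.778 = 9.556
σ = √9.556 = 3.091 days

3.09 days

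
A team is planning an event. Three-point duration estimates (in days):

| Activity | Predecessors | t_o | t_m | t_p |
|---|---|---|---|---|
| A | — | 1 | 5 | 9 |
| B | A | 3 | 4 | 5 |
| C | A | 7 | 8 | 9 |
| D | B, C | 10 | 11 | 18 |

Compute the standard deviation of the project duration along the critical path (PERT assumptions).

1.91 days

te_A = (1 + 4·5 + 9)/6 = 30/6 = 5; σ²_A = ((9−1)/6)² = 1.778
te_B = (3 + 4·4 + 5)/6 = 24/6 = 4; σ²_B = ((5−3)/6)² = 0.111
te_C = (7 + 4·8 + 9)/6 = 48/6 = 8; σ²_C = ((9−7)/6)² = 0.111
te_D = (10 + 4·11 + 18)/6 = 72/6 = 12; σ²_D = ((18−10)/6)² = 1.778

Forward pass:
ES_A = 0; EF_A = 5
ES_B = 5; EF_B = 5+4 = 9
ES_C = 5; EF_C = 5+8 = 13
ES_D = max(EF_B=9, EF_C=13) = 13; EF_D = 13+12 = 25
Expected project duration μ = 25 days. Critical path: A → C → D.

Variance along critical path = 1.778 + 0.111 + 1.778 = 3.667
σ = √3.667 = 1.915 days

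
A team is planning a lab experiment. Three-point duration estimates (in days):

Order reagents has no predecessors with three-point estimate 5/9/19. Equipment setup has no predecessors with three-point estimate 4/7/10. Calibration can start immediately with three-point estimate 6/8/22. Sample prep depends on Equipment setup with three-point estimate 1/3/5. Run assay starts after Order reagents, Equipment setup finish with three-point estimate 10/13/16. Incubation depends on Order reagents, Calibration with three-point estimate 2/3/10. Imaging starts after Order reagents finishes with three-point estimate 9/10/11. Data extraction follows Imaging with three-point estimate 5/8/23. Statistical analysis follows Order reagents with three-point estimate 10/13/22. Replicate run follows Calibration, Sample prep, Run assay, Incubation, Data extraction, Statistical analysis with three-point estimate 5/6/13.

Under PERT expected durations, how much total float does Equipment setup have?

te_Order reagents = (5 + 4·9 + 19)/6 = 60/6 = 10
te_Equipment setup = (4 + 4·7 + 10)/6 = 42/6 = 7
te_Calibration = (6 + 4·8 + 22)/6 = 60/6 = 10
te_Sample prep = (1 + 4·3 + 5)/6 = 18/6 = 3
te_Run assay = (10 + 4·13 + 16)/6 = 78/6 = 13
te_Incubation = (2 + 4·3 + 10)/6 = 24/6 = 4
te_Imaging = (9 + 4·10 + 11)/6 = 60/6 = 10
te_Data extraction = (5 + 4·8 + 23)/6 = 60/6 = 10
te_Statistical analysis = (10 + 4·13 + 22)/6 = 84/6 = 14
te_Replicate run = (5 + 4·6 + 13)/6 = 42/6 = 7

Forward pass:
ES_Order reagents = 0; EF_Order reagents = 10
ES_Equipment setup = 0; EF_Equipment setup = 7
ES_Calibration = 0; EF_Calibration = 10
ES_Sample prep = 7; EF_Sample prep = 7+3 = 10
ES_Run assay = max(EF_Order reagents=10, EF_Equipment setup=7) = 10; EF_Run assay = 10+13 = 23
ES_Incubation = max(EF_Order reagents=10, EF_Calibration=10) = 10; EF_Incubation = 10+4 = 14
ES_Imaging = 10; EF_Imaging = 10+10 = 20
ES_Data extraction = 20; EF_Data extraction = 20+10 = 30
ES_Statistical analysis = 10; EF_Statistical analysis = 10+14 = 24
ES_Replicate run = max(EF_Calibration=10, EF_Sample prep=10, EF_Run assay=23, EF_Incubation=14, EF_Data extraction=30, EF_Statistical analysis=24) = 30; EF_Replicate run = 30+7 = 37
Expected project duration μ = 37 days. Critical path: Order reagents → Imaging → Data extraction → Replicate run.

Backward pass:
LF_Replicate run = 37; LS_Replicate run = 37−7 = 30
LF_Statistical analysis = LS_Replicate run = 30; LS_Statistical analysis = 30−14 = 16
LF_Data extraction = LS_Replicate run = 30; LS_Data extraction = 30−10 = 20
LF_Imaging = LS_Data extraction = 20; LS_Imaging = 20−10 = 10
LF_Incubation = LS_Replicate run = 30; LS_Incubation = 30−4 = 26
LF_Run assay = LS_Replicate run = 30; LS_Run assay = 30−13 = 17
LF_Sample prep = LS_Replicate run = 30; LS_Sample prep = 30−3 = 27
LF_Calibration = min(LS_Incubation=26, LS_Replicate run=30) = 26; LS_Calibration = 26−10 = 16
LF_Equipment setup = min(LS_Sample prep=27, LS_Run assay=17) = 17; LS_Equipment setup = 17−7 = 10
LF_Order reagents = min(LS_Run assay=17, LS_Incubation=26, LS_Imaging=10, LS_Statistical analysis=16) = 10; LS_Order reagents = 10−10 = 0
Slack_Equipment setup = LS_Equipment setup − ES_Equipment setup = 10 − 0 = 10

10 days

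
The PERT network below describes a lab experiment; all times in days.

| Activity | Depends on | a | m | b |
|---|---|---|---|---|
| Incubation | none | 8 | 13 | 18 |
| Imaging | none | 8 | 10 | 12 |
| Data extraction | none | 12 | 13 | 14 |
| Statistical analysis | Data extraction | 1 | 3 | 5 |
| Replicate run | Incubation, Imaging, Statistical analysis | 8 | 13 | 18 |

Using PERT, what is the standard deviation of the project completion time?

te_Incubation = (8 + 4·13 + 18)/6 = 78/6 = 13; σ²_Incubation = ((18−8)/6)² = 2.778
te_Imaging = (8 + 4·10 + 12)/6 = 60/6 = 10; σ²_Imaging = ((12−8)/6)² = 0.444
te_Data extraction = (12 + 4·13 + 14)/6 = 78/6 = 13; σ²_Data extraction = ((14−12)/6)² = 0.111
te_Statistical analysis = (1 + 4·3 + 5)/6 = 18/6 = 3; σ²_Statistical analysis = ((5−1)/6)² = 0.444
te_Replicate run = (8 + 4·13 + 18)/6 = 78/6 = 13; σ²_Replicate run = ((18−8)/6)² = 2.778

Forward pass:
ES_Incubation = 0; EF_Incubation = 13
ES_Imaging = 0; EF_Imaging = 10
ES_Data extraction = 0; EF_Data extraction = 13
ES_Statistical analysis = 13; EF_Statistical analysis = 13+3 = 16
ES_Replicate run = max(EF_Incubation=13, EF_Imaging=10, EF_Statistical analysis=16) = 16; EF_Replicate run = 16+13 = 29
Expected project duration μ = 29 days. Critical path: Data extraction → Statistical analysis → Replicate run.

Variance along critical path = 0.111 + 0.444 + 2.778 = 3.333
σ = √3.333 = 1.826 days

1.83 days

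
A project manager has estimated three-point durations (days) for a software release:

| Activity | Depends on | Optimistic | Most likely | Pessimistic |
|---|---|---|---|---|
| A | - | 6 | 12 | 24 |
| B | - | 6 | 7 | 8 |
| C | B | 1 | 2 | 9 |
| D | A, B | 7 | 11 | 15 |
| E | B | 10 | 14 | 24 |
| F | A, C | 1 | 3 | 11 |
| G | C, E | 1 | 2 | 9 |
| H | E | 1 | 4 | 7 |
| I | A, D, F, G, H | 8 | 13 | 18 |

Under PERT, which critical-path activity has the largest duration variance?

te_A = (6 + 4·12 + 24)/6 = 78/6 = 13; σ²_A = ((24−6)/6)² = 9.000
te_B = (6 + 4·7 + 8)/6 = 42/6 = 7; σ²_B = ((8−6)/6)² = 0.111
te_C = (1 + 4·2 + 9)/6 = 18/6 = 3; σ²_C = ((9−1)/6)² = 1.778
te_D = (7 + 4·11 + 15)/6 = 66/6 = 11; σ²_D = ((15−7)/6)² = 1.778
te_E = (10 + 4·14 + 24)/6 = 90/6 = 15; σ²_E = ((24−10)/6)² = 5.444
te_F = (1 + 4·3 + 11)/6 = 24/6 = 4; σ²_F = ((11−1)/6)² = 2.778
te_G = (1 + 4·2 + 9)/6 = 18/6 = 3; σ²_G = ((9−1)/6)² = 1.778
te_H = (1 + 4·4 + 7)/6 = 24/6 = 4; σ²_H = ((7−1)/6)² = 1.000
te_I = (8 + 4·13 + 18)/6 = 78/6 = 13; σ²_I = ((18−8)/6)² = 2.778

Forward pass:
ES_A = 0; EF_A = 13
ES_B = 0; EF_B = 7
ES_C = 7; EF_C = 7+3 = 10
ES_D = max(EF_A=13, EF_B=7) = 13; EF_D = 13+11 = 24
ES_E = 7; EF_E = 7+15 = 22
ES_F = max(EF_A=13, EF_C=10) = 13; EF_F = 13+4 = 17
ES_G = max(EF_C=10, EF_E=22) = 22; EF_G = 22+3 = 25
ES_H = 22; EF_H = 22+4 = 26
ES_I = max(EF_A=13, EF_D=24, EF_F=17, EF_G=25, EF_H=26) = 26; EF_I = 26+13 = 39
Expected project duration μ = 39 days. Critical path: B → E → H → I.

Variances on critical path: σ²_B=0.111, σ²_E=5.444, σ²_H=1.000, σ²_I=2.778.
Largest is σ²_E = 5.444.

E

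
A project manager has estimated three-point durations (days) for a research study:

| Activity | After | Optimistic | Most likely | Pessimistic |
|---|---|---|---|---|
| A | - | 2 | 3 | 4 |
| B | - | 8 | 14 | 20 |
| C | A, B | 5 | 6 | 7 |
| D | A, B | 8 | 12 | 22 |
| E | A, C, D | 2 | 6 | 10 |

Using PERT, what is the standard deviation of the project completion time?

te_A = (2 + 4·3 + 4)/6 = 18/6 = 3; σ²_A = ((4−2)/6)² = 0.111
te_B = (8 + 4·14 + 20)/6 = 84/6 = 14; σ²_B = ((20−8)/6)² = 4.000
te_C = (5 + 4·6 + 7)/6 = 36/6 = 6; σ²_C = ((7−5)/6)² = 0.111
te_D = (8 + 4·12 + 22)/6 = 78/6 = 13; σ²_D = ((22−8)/6)² = 5.444
te_E = (2 + 4·6 + 10)/6 = 36/6 = 6; σ²_E = ((10−2)/6)² = 1.778

Forward pass:
ES_A = 0; EF_A = 3
ES_B = 0; EF_B = 14
ES_C = max(EF_A=3, EF_B=14) = 14; EF_C = 14+6 = 20
ES_D = max(EF_A=3, EF_B=14) = 14; EF_D = 14+13 = 27
ES_E = max(EF_A=3, EF_C=20, EF_D=27) = 27; EF_E = 27+6 = 33
Expected project duration μ = 33 days. Critical path: B → D → E.

Variance along critical path = 4.000 + 5.444 + 1.778 = 11.222
σ = √11.222 = 3.350 days

3.35 days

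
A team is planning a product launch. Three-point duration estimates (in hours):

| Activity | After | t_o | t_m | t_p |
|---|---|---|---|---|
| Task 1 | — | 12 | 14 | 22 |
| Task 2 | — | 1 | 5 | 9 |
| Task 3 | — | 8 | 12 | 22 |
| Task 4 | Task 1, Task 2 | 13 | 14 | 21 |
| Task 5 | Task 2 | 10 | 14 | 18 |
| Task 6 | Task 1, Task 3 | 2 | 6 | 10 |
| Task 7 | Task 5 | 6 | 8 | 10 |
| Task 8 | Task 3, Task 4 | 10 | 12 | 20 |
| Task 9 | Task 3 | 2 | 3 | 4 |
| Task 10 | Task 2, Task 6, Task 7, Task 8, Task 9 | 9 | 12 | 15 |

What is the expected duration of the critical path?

te_Task 1 = (12 + 4·14 + 22)/6 = 90/6 = 15
te_Task 2 = (1 + 4·5 + 9)/6 = 30/6 = 5
te_Task 3 = (8 + 4·12 + 22)/6 = 78/6 = 13
te_Task 4 = (13 + 4·14 + 21)/6 = 90/6 = 15
te_Task 5 = (10 + 4·14 + 18)/6 = 84/6 = 14
te_Task 6 = (2 + 4·6 + 10)/6 = 36/6 = 6
te_Task 7 = (6 + 4·8 + 10)/6 = 48/6 = 8
te_Task 8 = (10 + 4·12 + 20)/6 = 78/6 = 13
te_Task 9 = (2 + 4·3 + 4)/6 = 18/6 = 3
te_Task 10 = (9 + 4·12 + 15)/6 = 72/6 = 12

Forward pass:
ES_Task 1 = 0; EF_Task 1 = 15
ES_Task 2 = 0; EF_Task 2 = 5
ES_Task 3 = 0; EF_Task 3 = 13
ES_Task 4 = max(EF_Task 1=15, EF_Task 2=5) = 15; EF_Task 4 = 15+15 = 30
ES_Task 5 = 5; EF_Task 5 = 5+14 = 19
ES_Task 6 = max(EF_Task 1=15, EF_Task 3=13) = 15; EF_Task 6 = 15+6 = 21
ES_Task 7 = 19; EF_Task 7 = 19+8 = 27
ES_Task 8 = max(EF_Task 3=13, EF_Task 4=30) = 30; EF_Task 8 = 30+13 = 43
ES_Task 9 = 13; EF_Task 9 = 13+3 = 16
ES_Task 10 = max(EF_Task 2=5, EF_Task 6=21, EF_Task 7=27, EF_Task 8=43, EF_Task 9=16) = 43; EF_Task 10 = 43+12 = 55
Expected project duration μ = 55 hours. Critical path: Task 1 → Task 4 → Task 8 → Task 10.

55 hours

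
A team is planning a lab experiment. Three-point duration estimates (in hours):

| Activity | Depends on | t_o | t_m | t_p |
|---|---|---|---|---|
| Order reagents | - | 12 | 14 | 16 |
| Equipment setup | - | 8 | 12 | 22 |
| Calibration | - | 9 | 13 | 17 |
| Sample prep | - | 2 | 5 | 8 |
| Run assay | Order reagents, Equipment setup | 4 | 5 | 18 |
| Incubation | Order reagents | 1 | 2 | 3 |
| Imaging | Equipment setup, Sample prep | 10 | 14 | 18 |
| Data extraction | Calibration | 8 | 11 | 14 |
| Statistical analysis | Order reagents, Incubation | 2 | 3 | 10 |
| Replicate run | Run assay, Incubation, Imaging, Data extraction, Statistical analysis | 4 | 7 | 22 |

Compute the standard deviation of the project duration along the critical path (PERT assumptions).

4.03 hours

te_Order reagents = (12 + 4·14 + 16)/6 = 84/6 = 14; σ²_Order reagents = ((16−12)/6)² = 0.444
te_Equipment setup = (8 + 4·12 + 22)/6 = 78/6 = 13; σ²_Equipment setup = ((22−8)/6)² = 5.444
te_Calibration = (9 + 4·13 + 17)/6 = 78/6 = 13; σ²_Calibration = ((17−9)/6)² = 1.778
te_Sample prep = (2 + 4·5 + 8)/6 = 30/6 = 5; σ²_Sample prep = ((8−2)/6)² = 1.000
te_Run assay = (4 + 4·5 + 18)/6 = 42/6 = 7; σ²_Run assay = ((18−4)/6)² = 5.444
te_Incubation = (1 + 4·2 + 3)/6 = 12/6 = 2; σ²_Incubation = ((3−1)/6)² = 0.111
te_Imaging = (10 + 4·14 + 18)/6 = 84/6 = 14; σ²_Imaging = ((18−10)/6)² = 1.778
te_Data extraction = (8 + 4·11 + 14)/6 = 66/6 = 11; σ²_Data extraction = ((14−8)/6)² = 1.000
te_Statistical analysis = (2 + 4·3 + 10)/6 = 24/6 = 4; σ²_Statistical analysis = ((10−2)/6)² = 1.778
te_Replicate run = (4 + 4·7 + 22)/6 = 54/6 = 9; σ²_Replicate run = ((22−4)/6)² = 9.000

Forward pass:
ES_Order reagents = 0; EF_Order reagents = 14
ES_Equipment setup = 0; EF_Equipment setup = 13
ES_Calibration = 0; EF_Calibration = 13
ES_Sample prep = 0; EF_Sample prep = 5
ES_Run assay = max(EF_Order reagents=14, EF_Equipment setup=13) = 14; EF_Run assay = 14+7 = 21
ES_Incubation = 14; EF_Incubation = 14+2 = 16
ES_Imaging = max(EF_Equipment setup=13, EF_Sample prep=5) = 13; EF_Imaging = 13+14 = 27
ES_Data extraction = 13; EF_Data extraction = 13+11 = 24
ES_Statistical analysis = max(EF_Order reagents=14, EF_Incubation=16) = 16; EF_Statistical analysis = 16+4 = 20
ES_Replicate run = max(EF_Run assay=21, EF_Incubation=16, EF_Imaging=27, EF_Data extraction=24, EF_Statistical analysis=20) = 27; EF_Replicate run = 27+9 = 36
Expected project duration μ = 36 hours. Critical path: Equipment setup → Imaging → Replicate run.

Variance along critical path = 5.444 + 1.778 + 9.000 = 16.222
σ = √16.222 = 4.028 hours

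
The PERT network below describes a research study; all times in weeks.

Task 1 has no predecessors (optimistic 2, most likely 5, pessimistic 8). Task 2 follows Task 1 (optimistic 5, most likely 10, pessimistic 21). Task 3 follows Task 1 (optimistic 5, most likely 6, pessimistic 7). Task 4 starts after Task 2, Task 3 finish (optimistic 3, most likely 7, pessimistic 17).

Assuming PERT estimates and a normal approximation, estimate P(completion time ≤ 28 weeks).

0.861

te_Task 1 = (2 + 4·5 + 8)/6 = 30/6 = 5; σ²_Task 1 = ((8−2)/6)² = 1.000
te_Task 2 = (5 + 4·10 + 21)/6 = 66/6 = 11; σ²_Task 2 = ((21−5)/6)² = 7.111
te_Task 3 = (5 + 4·6 + 7)/6 = 36/6 = 6; σ²_Task 3 = ((7−5)/6)² = 0.111
te_Task 4 = (3 + 4·7 + 17)/6 = 48/6 = 8; σ²_Task 4 = ((17−3)/6)² = 5.444

Forward pass:
ES_Task 1 = 0; EF_Task 1 = 5
ES_Task 2 = 5; EF_Task 2 = 5+11 = 16
ES_Task 3 = 5; EF_Task 3 = 5+6 = 11
ES_Task 4 = max(EF_Task 2=16, EF_Task 3=11) = 16; EF_Task 4 = 16+8 = 24
Expected project duration μ = 24 weeks. Critical path: Task 1 → Task 2 → Task 4.

Variance along critical path = 1.000 + 7.111 + 5.444 = 13.556; σ = √13.556 = 3.682 weeks.
Z = (28 − 24) / 3.682 = 1.086
P(T ≤ 28) = Φ(1.086) ≈ 0.861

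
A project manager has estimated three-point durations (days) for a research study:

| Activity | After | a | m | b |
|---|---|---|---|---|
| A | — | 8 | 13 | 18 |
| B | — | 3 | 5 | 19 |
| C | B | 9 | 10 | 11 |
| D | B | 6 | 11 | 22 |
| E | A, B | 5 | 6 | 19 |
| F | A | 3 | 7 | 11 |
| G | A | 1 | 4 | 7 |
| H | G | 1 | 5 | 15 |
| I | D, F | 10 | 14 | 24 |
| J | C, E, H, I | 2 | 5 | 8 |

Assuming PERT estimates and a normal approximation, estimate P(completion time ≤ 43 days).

te_A = (8 + 4·13 + 18)/6 = 78/6 = 13; σ²_A = ((18−8)/6)² = 2.778
te_B = (3 + 4·5 + 19)/6 = 42/6 = 7; σ²_B = ((19−3)/6)² = 7.111
te_C = (9 + 4·10 + 11)/6 = 60/6 = 10; σ²_C = ((11−9)/6)² = 0.111
te_D = (6 + 4·11 + 22)/6 = 72/6 = 12; σ²_D = ((22−6)/6)² = 7.111
te_E = (5 + 4·6 + 19)/6 = 48/6 = 8; σ²_E = ((19−5)/6)² = 5.444
te_F = (3 + 4·7 + 11)/6 = 42/6 = 7; σ²_F = ((11−3)/6)² = 1.778
te_G = (1 + 4·4 + 7)/6 = 24/6 = 4; σ²_G = ((7−1)/6)² = 1.000
te_H = (1 + 4·5 + 15)/6 = 36/6 = 6; σ²_H = ((15−1)/6)² = 5.444
te_I = (10 + 4·14 + 24)/6 = 90/6 = 15; σ²_I = ((24−10)/6)² = 5.444
te_J = (2 + 4·5 + 8)/6 = 30/6 = 5; σ²_J = ((8−2)/6)² = 1.000

Forward pass:
ES_A = 0; EF_A = 13
ES_B = 0; EF_B = 7
ES_C = 7; EF_C = 7+10 = 17
ES_D = 7; EF_D = 7+12 = 19
ES_E = max(EF_A=13, EF_B=7) = 13; EF_E = 13+8 = 21
ES_F = 13; EF_F = 13+7 = 20
ES_G = 13; EF_G = 13+4 = 17
ES_H = 17; EF_H = 17+6 = 23
ES_I = max(EF_D=19, EF_F=20) = 20; EF_I = 20+15 = 35
ES_J = max(EF_C=17, EF_E=21, EF_H=23, EF_I=35) = 35; EF_J = 35+5 = 40
Expected project duration μ = 40 days. Critical path: A → F → I → J.

Variance along critical path = 2.778 + 1.778 + 5.444 + 1.000 = 11.000; σ = √11.000 = 3.317 days.
Z = (43 − 40) / 3.317 = 0.905
P(T ≤ 43) = Φ(0.905) ≈ 0.817

0.817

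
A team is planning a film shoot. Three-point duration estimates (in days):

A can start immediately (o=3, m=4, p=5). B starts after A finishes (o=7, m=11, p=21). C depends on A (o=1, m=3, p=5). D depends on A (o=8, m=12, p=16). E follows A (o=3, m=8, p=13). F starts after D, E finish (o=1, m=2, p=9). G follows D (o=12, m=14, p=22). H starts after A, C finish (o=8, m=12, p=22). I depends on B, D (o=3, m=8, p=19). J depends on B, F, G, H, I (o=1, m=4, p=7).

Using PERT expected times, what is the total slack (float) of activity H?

11 days

te_A = (3 + 4·4 + 5)/6 = 24/6 = 4
te_B = (7 + 4·11 + 21)/6 = 72/6 = 12
te_C = (1 + 4·3 + 5)/6 = 18/6 = 3
te_D = (8 + 4·12 + 16)/6 = 72/6 = 12
te_E = (3 + 4·8 + 13)/6 = 48/6 = 8
te_F = (1 + 4·2 + 9)/6 = 18/6 = 3
te_G = (12 + 4·14 + 22)/6 = 90/6 = 15
te_H = (8 + 4·12 + 22)/6 = 78/6 = 13
te_I = (3 + 4·8 + 19)/6 = 54/6 = 9
te_J = (1 + 4·4 + 7)/6 = 24/6 = 4

Forward pass:
ES_A = 0; EF_A = 4
ES_B = 4; EF_B = 4+12 = 16
ES_C = 4; EF_C = 4+3 = 7
ES_D = 4; EF_D = 4+12 = 16
ES_E = 4; EF_E = 4+8 = 12
ES_F = max(EF_D=16, EF_E=12) = 16; EF_F = 16+3 = 19
ES_G = 16; EF_G = 16+15 = 31
ES_H = max(EF_A=4, EF_C=7) = 7; EF_H = 7+13 = 20
ES_I = max(EF_B=16, EF_D=16) = 16; EF_I = 16+9 = 25
ES_J = max(EF_B=16, EF_F=19, EF_G=31, EF_H=20, EF_I=25) = 31; EF_J = 31+4 = 35
Expected project duration μ = 35 days. Critical path: A → D → G → J.

Backward pass:
LF_J = 35; LS_J = 35−4 = 31
LF_I = LS_J = 31; LS_I = 31−9 = 22
LF_H = LS_J = 31; LS_H = 31−13 = 18
LF_G = LS_J = 31; LS_G = 31−15 = 16
LF_F = LS_J = 31; LS_F = 31−3 = 28
LF_E = LS_F = 28; LS_E = 28−8 = 20
LF_D = min(LS_F=28, LS_G=16, LS_I=22) = 16; LS_D = 16−12 = 4
LF_C = LS_H = 18; LS_C = 18−3 = 15
LF_B = min(LS_I=22, LS_J=31) = 22; LS_B = 22−12 = 10
LF_A = min(LS_B=10, LS_C=15, LS_D=4, LS_E=20, LS_H=18) = 4; LS_A = 4−4 = 0
Slack_H = LS_H − ES_H = 18 − 7 = 11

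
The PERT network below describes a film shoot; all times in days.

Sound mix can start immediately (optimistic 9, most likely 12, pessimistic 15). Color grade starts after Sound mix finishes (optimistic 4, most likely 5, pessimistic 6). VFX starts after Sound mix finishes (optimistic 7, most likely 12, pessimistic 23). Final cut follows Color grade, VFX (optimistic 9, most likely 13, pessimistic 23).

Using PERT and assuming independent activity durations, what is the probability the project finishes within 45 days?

0.948

te_Sound mix = (9 + 4·12 + 15)/6 = 72/6 = 12; σ²_Sound mix = ((15−9)/6)² = 1.000
te_Color grade = (4 + 4·5 + 6)/6 = 30/6 = 5; σ²_Color grade = ((6−4)/6)² = 0.111
te_VFX = (7 + 4·12 + 23)/6 = 78/6 = 13; σ²_VFX = ((23−7)/6)² = 7.111
te_Final cut = (9 + 4·13 + 23)/6 = 84/6 = 14; σ²_Final cut = ((23−9)/6)² = 5.444

Forward pass:
ES_Sound mix = 0; EF_Sound mix = 12
ES_Color grade = 12; EF_Color grade = 12+5 = 17
ES_VFX = 12; EF_VFX = 12+13 = 25
ES_Final cut = max(EF_Color grade=17, EF_VFX=25) = 25; EF_Final cut = 25+14 = 39
Expected project duration μ = 39 days. Critical path: Sound mix → VFX → Final cut.

Variance along critical path = 1.000 + 7.111 + 5.444 = 13.556; σ = √13.556 = 3.682 days.
Z = (45 − 39) / 3.682 = 1.630
P(T ≤ 45) = Φ(1.630) ≈ 0.948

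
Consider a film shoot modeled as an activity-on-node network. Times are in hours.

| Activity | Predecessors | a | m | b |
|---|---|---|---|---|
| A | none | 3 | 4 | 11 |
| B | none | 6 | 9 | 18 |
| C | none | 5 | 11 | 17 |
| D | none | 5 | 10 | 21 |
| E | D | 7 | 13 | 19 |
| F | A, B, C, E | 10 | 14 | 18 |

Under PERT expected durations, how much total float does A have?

te_A = (3 + 4·4 + 11)/6 = 30/6 = 5
te_B = (6 + 4·9 + 18)/6 = 60/6 = 10
te_C = (5 + 4·11 + 17)/6 = 66/6 = 11
te_D = (5 + 4·10 + 21)/6 = 66/6 = 11
te_E = (7 + 4·13 + 19)/6 = 78/6 = 13
te_F = (10 + 4·14 + 18)/6 = 84/6 = 14

Forward pass:
ES_A = 0; EF_A = 5
ES_B = 0; EF_B = 10
ES_C = 0; EF_C = 11
ES_D = 0; EF_D = 11
ES_E = 11; EF_E = 11+13 = 24
ES_F = max(EF_A=5, EF_B=10, EF_C=11, EF_E=24) = 24; EF_F = 24+14 = 38
Expected project duration μ = 38 hours. Critical path: D → E → F.

Backward pass:
LF_F = 38; LS_F = 38−14 = 24
LF_E = LS_F = 24; LS_E = 24−13 = 11
LF_D = LS_E = 11; LS_D = 11−11 = 0
LF_C = LS_F = 24; LS_C = 24−11 = 13
LF_B = LS_F = 24; LS_B = 24−10 = 14
LF_A = LS_F = 24; LS_A = 24−5 = 19
Slack_A = LS_A − ES_A = 19 − 0 = 19

19 hours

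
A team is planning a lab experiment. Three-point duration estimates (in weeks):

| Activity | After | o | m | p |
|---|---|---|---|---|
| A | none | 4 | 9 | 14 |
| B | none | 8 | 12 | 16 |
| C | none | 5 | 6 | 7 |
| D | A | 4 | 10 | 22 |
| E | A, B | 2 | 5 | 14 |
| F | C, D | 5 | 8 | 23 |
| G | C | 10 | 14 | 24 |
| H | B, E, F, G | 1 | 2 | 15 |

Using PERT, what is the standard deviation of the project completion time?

5.12 weeks

te_A = (4 + 4·9 + 14)/6 = 54/6 = 9; σ²_A = ((14−4)/6)² = 2.778
te_B = (8 + 4·12 + 16)/6 = 72/6 = 12; σ²_B = ((16−8)/6)² = 1.778
te_C = (5 + 4·6 + 7)/6 = 36/6 = 6; σ²_C = ((7−5)/6)² = 0.111
te_D = (4 + 4·10 + 22)/6 = 66/6 = 11; σ²_D = ((22−4)/6)² = 9.000
te_E = (2 + 4·5 + 14)/6 = 36/6 = 6; σ²_E = ((14−2)/6)² = 4.000
te_F = (5 + 4·8 + 23)/6 = 60/6 = 10; σ²_F = ((23−5)/6)² = 9.000
te_G = (10 + 4·14 + 24)/6 = 90/6 = 15; σ²_G = ((24−10)/6)² = 5.444
te_H = (1 + 4·2 + 15)/6 = 24/6 = 4; σ²_H = ((15−1)/6)² = 5.444

Forward pass:
ES_A = 0; EF_A = 9
ES_B = 0; EF_B = 12
ES_C = 0; EF_C = 6
ES_D = 9; EF_D = 9+11 = 20
ES_E = max(EF_A=9, EF_B=12) = 12; EF_E = 12+6 = 18
ES_F = max(EF_C=6, EF_D=20) = 20; EF_F = 20+10 = 30
ES_G = 6; EF_G = 6+15 = 21
ES_H = max(EF_B=12, EF_E=18, EF_F=30, EF_G=21) = 30; EF_H = 30+4 = 34
Expected project duration μ = 34 weeks. Critical path: A → D → F → H.

Variance along critical path = 2.778 + 9.000 + 9.000 + 5.444 = 26.222
σ = √26.222 = 5.121 weeks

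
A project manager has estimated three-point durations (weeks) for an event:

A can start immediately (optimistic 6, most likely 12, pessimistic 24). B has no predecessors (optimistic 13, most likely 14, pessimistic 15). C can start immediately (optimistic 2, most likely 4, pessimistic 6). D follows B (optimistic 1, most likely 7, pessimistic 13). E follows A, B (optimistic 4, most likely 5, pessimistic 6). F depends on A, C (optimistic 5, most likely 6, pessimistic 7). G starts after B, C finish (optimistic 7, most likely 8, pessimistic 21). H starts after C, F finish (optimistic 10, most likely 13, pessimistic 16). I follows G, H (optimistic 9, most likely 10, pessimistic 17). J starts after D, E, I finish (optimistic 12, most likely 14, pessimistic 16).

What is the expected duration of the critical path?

te_A = (6 + 4·12 + 24)/6 = 78/6 = 13
te_B = (13 + 4·14 + 15)/6 = 84/6 = 14
te_C = (2 + 4·4 + 6)/6 = 24/6 = 4
te_D = (1 + 4·7 + 13)/6 = 42/6 = 7
te_E = (4 + 4·5 + 6)/6 = 30/6 = 5
te_F = (5 + 4·6 + 7)/6 = 36/6 = 6
te_G = (7 + 4·8 + 21)/6 = 60/6 = 10
te_H = (10 + 4·13 + 16)/6 = 78/6 = 13
te_I = (9 + 4·10 + 17)/6 = 66/6 = 11
te_J = (12 + 4·14 + 16)/6 = 84/6 = 14

Forward pass:
ES_A = 0; EF_A = 13
ES_B = 0; EF_B = 14
ES_C = 0; EF_C = 4
ES_D = 14; EF_D = 14+7 = 21
ES_E = max(EF_A=13, EF_B=14) = 14; EF_E = 14+5 = 19
ES_F = max(EF_A=13, EF_C=4) = 13; EF_F = 13+6 = 19
ES_G = max(EF_B=14, EF_C=4) = 14; EF_G = 14+10 = 24
ES_H = max(EF_C=4, EF_F=19) = 19; EF_H = 19+13 = 32
ES_I = max(EF_G=24, EF_H=32) = 32; EF_I = 32+11 = 43
ES_J = max(EF_D=21, EF_E=19, EF_I=43) = 43; EF_J = 43+14 = 57
Expected project duration μ = 57 weeks. Critical path: A → F → H → I → J.

57 weeks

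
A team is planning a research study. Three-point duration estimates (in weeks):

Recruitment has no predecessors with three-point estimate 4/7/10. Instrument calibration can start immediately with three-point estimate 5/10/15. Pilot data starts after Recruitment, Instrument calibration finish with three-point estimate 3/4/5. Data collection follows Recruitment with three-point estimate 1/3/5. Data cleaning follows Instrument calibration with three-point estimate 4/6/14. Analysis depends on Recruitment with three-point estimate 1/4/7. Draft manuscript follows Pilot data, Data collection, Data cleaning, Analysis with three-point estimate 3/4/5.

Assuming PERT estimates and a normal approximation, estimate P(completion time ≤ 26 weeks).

0.982

te_Recruitment = (4 + 4·7 + 10)/6 = 42/6 = 7; σ²_Recruitment = ((10−4)/6)² = 1.000
te_Instrument calibration = (5 + 4·10 + 15)/6 = 60/6 = 10; σ²_Instrument calibration = ((15−5)/6)² = 2.778
te_Pilot data = (3 + 4·4 + 5)/6 = 24/6 = 4; σ²_Pilot data = ((5−3)/6)² = 0.111
te_Data collection = (1 + 4·3 + 5)/6 = 18/6 = 3; σ²_Data collection = ((5−1)/6)² = 0.444
te_Data cleaning = (4 + 4·6 + 14)/6 = 42/6 = 7; σ²_Data cleaning = ((14−4)/6)² = 2.778
te_Analysis = (1 + 4·4 + 7)/6 = 24/6 = 4; σ²_Analysis = ((7−1)/6)² = 1.000
te_Draft manuscript = (3 + 4·4 + 5)/6 = 24/6 = 4; σ²_Draft manuscript = ((5−3)/6)² = 0.111

Forward pass:
ES_Recruitment = 0; EF_Recruitment = 7
ES_Instrument calibration = 0; EF_Instrument calibration = 10
ES_Pilot data = max(EF_Recruitment=7, EF_Instrument calibration=10) = 10; EF_Pilot data = 10+4 = 14
ES_Data collection = 7; EF_Data collection = 7+3 = 10
ES_Data cleaning = 10; EF_Data cleaning = 10+7 = 17
ES_Analysis = 7; EF_Analysis = 7+4 = 11
ES_Draft manuscript = max(EF_Pilot data=14, EF_Data collection=10, EF_Data cleaning=17, EF_Analysis=11) = 17; EF_Draft manuscript = 17+4 = 21
Expected project duration μ = 21 weeks. Critical path: Instrument calibration → Data cleaning → Draft manuscript.

Variance along critical path = 2.778 + 2.778 + 0.111 = 5.667; σ = √5.667 = 2.380 weeks.
Z = (26 − 21) / 2.380 = 2.100
P(T ≤ 26) = Φ(2.100) ≈ 0.982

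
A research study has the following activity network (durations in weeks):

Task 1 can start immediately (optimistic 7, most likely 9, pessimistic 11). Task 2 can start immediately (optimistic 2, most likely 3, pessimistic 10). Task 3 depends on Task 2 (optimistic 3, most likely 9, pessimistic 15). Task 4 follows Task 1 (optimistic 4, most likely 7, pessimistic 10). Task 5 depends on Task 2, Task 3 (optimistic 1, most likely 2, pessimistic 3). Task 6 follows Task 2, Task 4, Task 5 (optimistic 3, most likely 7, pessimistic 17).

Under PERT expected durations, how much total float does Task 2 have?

1 weeks

te_Task 1 = (7 + 4·9 + 11)/6 = 54/6 = 9
te_Task 2 = (2 + 4·3 + 10)/6 = 24/6 = 4
te_Task 3 = (3 + 4·9 + 15)/6 = 54/6 = 9
te_Task 4 = (4 + 4·7 + 10)/6 = 42/6 = 7
te_Task 5 = (1 + 4·2 + 3)/6 = 12/6 = 2
te_Task 6 = (3 + 4·7 + 17)/6 = 48/6 = 8

Forward pass:
ES_Task 1 = 0; EF_Task 1 = 9
ES_Task 2 = 0; EF_Task 2 = 4
ES_Task 3 = 4; EF_Task 3 = 4+9 = 13
ES_Task 4 = 9; EF_Task 4 = 9+7 = 16
ES_Task 5 = max(EF_Task 2=4, EF_Task 3=13) = 13; EF_Task 5 = 13+2 = 15
ES_Task 6 = max(EF_Task 2=4, EF_Task 4=16, EF_Task 5=15) = 16; EF_Task 6 = 16+8 = 24
Expected project duration μ = 24 weeks. Critical path: Task 1 → Task 4 → Task 6.

Backward pass:
LF_Task 6 = 24; LS_Task 6 = 24−8 = 16
LF_Task 5 = LS_Task 6 = 16; LS_Task 5 = 16−2 = 14
LF_Task 4 = LS_Task 6 = 16; LS_Task 4 = 16−7 = 9
LF_Task 3 = LS_Task 5 = 14; LS_Task 3 = 14−9 = 5
LF_Task 2 = min(LS_Task 3=5, LS_Task 5=14, LS_Task 6=16) = 5; LS_Task 2 = 5−4 = 1
LF_Task 1 = LS_Task 4 = 9; LS_Task 1 = 9−9 = 0
Slack_Task 2 = LS_Task 2 − ES_Task 2 = 1 − 0 = 1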